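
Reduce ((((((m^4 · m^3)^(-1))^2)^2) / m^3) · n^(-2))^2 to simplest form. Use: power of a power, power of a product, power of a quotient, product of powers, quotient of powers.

((((((m^4 · m^3)^(-1))^2)^2) / m^3) · n^(-2))^2
= ((((((m^4 · m^3)^(-1))^2)^2) / m^3)^2) · ((n^(-2))^2)    [power of a product]
= ((((((m^4 · m^3)^(-1))^2)^2)^2) / ((m^3)^2)) · ((n^(-2))^2)    [power of a quotient]
= (((((m^4 · m^3)^(-1))^2)^4) / ((m^3)^2)) · ((n^(-2))^2)    [power of a power]
= ((((m^4 · m^3)^(-1))^8) / ((m^3)^2)) · ((n^(-2))^2)    [power of a power]
= (((m^4 · m^3)^(-8)) / ((m^3)^2)) · ((n^(-2))^2)    [power of a power]
= ((((m^4)^(-8)) · ((m^3)^(-8))) / ((m^3)^2)) · ((n^(-2))^2)    [power of a product]
= ((m^(-32) · ((m^3)^(-8))) / ((m^3)^2)) · ((n^(-2))^2)    [power of a power]
= ((m^(-32) · m^(-24)) / ((m^3)^2)) · ((n^(-2))^2)    [power of a power]
= (m^(-56) / ((m^3)^2)) · ((n^(-2))^2)    [product of powers]
= (m^(-56) / m^6) · ((n^(-2))^2)    [power of a power]
= m^(-62) · ((n^(-2))^2)    [quotient of powers]
= m^(-62) · n^(-4)    [power of a power]
= m^(-62)n^(-4)    [rearrange]

m^(-62)n^(-4)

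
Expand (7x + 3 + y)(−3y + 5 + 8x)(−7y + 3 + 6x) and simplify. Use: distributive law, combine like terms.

(7x + 3 + y)(−3y + 5 + 8x)(−7y + 3 + 6x)
= (−21xy + 35x + 56x^2 − 9y + 15 + 24x − 3y^2 + 5y + 8xy)(−7y + 3 + 6x)    [distributive law]
= (−13xy + 59x + 56x^2 − 4y + 15 − 3y^2)(−7y + 3 + 6x)    [combine like terms]
= 91xy^2 − 39xy − 78x^2y − 413xy + 177x + 354x^2 − 392x^2y + 168x^2 + 336x^3 + 28y^2 − 12y − 24xy − 105y + 45 + 90x + 21y^3 − 9y^2 − 18xy^2    [distributive law]
= 73xy^2 − 476xy − 470x^2y + 267x + 522x^2 + 336x^3 + 19y^2 − 117y + 45 + 21y^3    [combine like terms]

73xy^2 − 476xy − 470x^2y + 267x + 522x^2 + 336x^3 + 19y^2 − 117y + 45 + 21y^3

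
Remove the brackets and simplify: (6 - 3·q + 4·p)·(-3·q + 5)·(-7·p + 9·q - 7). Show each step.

495·p·q - 360·q² + 501·q - 350·p - 210 - 171·p·q² + 81·q³ + 84·p²·q - 140·p²

(6 - 3·q + 4·p)·(-3·q + 5)·(-7·p + 9·q - 7)
= (-18·q + 30 + 9·q² - 15·q - 12·p·q + 20·p)·(-7·p + 9·q - 7)    [distributive law]
= (-33·q + 30 + 9·q² - 12·p·q + 20·p)·(-7·p + 9·q - 7)    [combine like terms]
= 231·p·q - 297·q² + 231·q - 210·p + 270·q - 210 - 63·p·q² + 81·q³ - 63·q² + 84·p²·q - 108·p·q² + 84·p·q - 140·p² + 180·p·q - 140·p    [distributive law]
= 495·p·q - 360·q² + 501·q - 350·p - 210 - 171·p·q² + 81·q³ + 84·p²·q - 140·p²    [combine like terms]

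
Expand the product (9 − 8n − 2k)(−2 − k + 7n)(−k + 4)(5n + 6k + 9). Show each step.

959kn + 105k² − 450k + 2484n − 648 − 499k²n + 60k³ − 1355kn² − 436n² + 366k²n² + 26k³n + 280kn³ − 1120n³ − 12k⁴

(9 − 8n − 2k)(−2 − k + 7n)(−k + 4)(5n + 6k + 9)
= (−18 − 9k + 63n + 16n + 8kn − 56n² + 4k + 2k² − 14kn)(−k + 4)(5n + 6k + 9)    [distributive law]
= (−18 − 5k + 79n − 6kn − 56n² + 2k²)(−k + 4)(5n + 6k + 9)    [combine like terms]
= (18k − 72 + 5k² − 20k − 79kn + 316n + 6k²n − 24kn + 56kn² − 224n² − 2k³ + 8k²)(5n + 6k + 9)    [distributive law]
= (−2k − 72 + 13k² − 103kn + 316n + 6k²n + 56kn² − 224n² − 2k³)(5n + 6k + 9)    [combine like terms]
= −10kn − 12k² − 18k − 360n − 432k − 648 + 65k²n + 78k³ + 117k² − 515kn² − 618k²n − 927kn + 1580n² + 1896kn + 2844n + 30k²n² + 36k³n + 54k²n + 280kn³ + 336k²n² + 504kn² − 1120n³ − 1344kn² − 2016n² − 10k³n − 12k⁴ − 18k³    [distributive law]
= 959kn + 105k² − 450k + 2484n − 648 − 499k²n + 60k³ − 1355kn² − 436n² + 366k²n² + 26k³n + 280kn³ − 1120n³ − 12k⁴    [combine like terms]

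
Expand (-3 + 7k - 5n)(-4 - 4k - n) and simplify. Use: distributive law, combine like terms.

(-3 + 7k - 5n)(-4 - 4k - n)
= 12 + 12k + 3n - 28k - 28k² - 7kn + 20n + 20kn + 5n²    [distributive law]
= 12 - 16k + 23n - 28k² + 13kn + 5n²    [combine like terms]

12 - 16k + 23n - 28k² + 13kn + 5n²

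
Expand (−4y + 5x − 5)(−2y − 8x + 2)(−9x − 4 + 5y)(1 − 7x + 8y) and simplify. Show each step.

(−4y + 5x − 5)(−2y − 8x + 2)(−9x − 4 + 5y)(1 − 7x + 8y)
= (8y^2 + 32xy − 8y − 10xy − 40x^2 + 10x + 10y + 40x − 10)(−9x − 4 + 5y)(1 − 7x + 8y)    [distributive law]
= (8y^2 + 22xy + 2y − 40x^2 + 50x − 10)(−9x − 4 + 5y)(1 − 7x + 8y)    [combine like terms]
= (−72xy^2 − 32y^2 + 40y^3 − 198x^2y − 88xy + 110xy^2 − 18xy − 8y + 10y^2 + 360x^3 + 160x^2 − 200x^2y − 450x^2 − 200x + 250xy + 90x + 40 − 50y)(1 − 7x + 8y)    [distributive law]
= (38xy^2 − 22y^2 + 40y^3 − 398x^2y + 144xy − 58y + 360x^3 − 290x^2 − 110x + 40)(1 − 7x + 8y)    [combine like terms]
= 38xy^2 − 266x^2y^2 + 304xy^3 − 22y^2 + 154xy^2 − 176y^3 + 40y^3 − 280xy^3 + 320y^4 − 398x^2y + 2786x^3y − 3184x^2y^2 + 144xy − 1008x^2y + 1152xy^2 − 58y + 406xy − 464y^2 + 360x^3 − 2520x^4 + 2880x^3y − 290x^2 + 2030x^3 − 2320x^2y − 110x + 770x^2 − 880xy + 40 − 280x + 320y    [distributive law]
= 1344xy^2 − 3450x^2y^2 + 24xy^3 − 486y^2 − 136y^3 + 320y^4 − 3726x^2y + 5666x^3y − 330xy + 262y + 2390x^3 − 2520x^4 + 480x^2 − 390x + 40    [combine like terms]

1344xy^2 − 3450x^2y^2 + 24xy^3 − 486y^2 − 136y^3 + 320y^4 − 3726x^2y + 5666x^3y − 330xy + 262y + 2390x^3 − 2520x^4 + 480x^2 − 390x + 40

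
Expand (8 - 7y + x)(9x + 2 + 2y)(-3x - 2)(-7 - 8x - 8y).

3248x^2 + 2109x^3 - 289x^2y + 1628x + 788xy + 224 + 284y - 1446xy^2 - 164y^2 - 1248x^3y - 1800x^2y^2 - 336xy^3 - 224y^3 + 216x^4

(8 - 7y + x)(9x + 2 + 2y)(-3x - 2)(-7 - 8x - 8y)
= (72x + 16 + 16y - 63xy - 14y - 14y^2 + 9x^2 + 2x + 2xy)(-3x - 2)(-7 - 8x - 8y)    [distributive law]
= (74x + 16 + 2y - 61xy - 14y^2 + 9x^2)(-3x - 2)(-7 - 8x - 8y)    [combine like terms]
= (-222x^2 - 148x - 48x - 32 - 6xy - 4y + 183x^2y + 122xy + 42xy^2 + 28y^2 - 27x^3 - 18x^2)(-7 - 8x - 8y)    [distributive law]
= (-240x^2 - 196x - 32 + 116xy - 4y + 183x^2y + 42xy^2 + 28y^2 - 27x^3)(-7 - 8x - 8y)    [combine like terms]
= 1680x^2 + 1920x^3 + 1920x^2y + 1372x + 1568x^2 + 1568xy + 224 + 256x + 256y - 812xy - 928x^2y - 928xy^2 + 28y + 32xy + 32y^2 - 1281x^2y - 1464x^3y - 1464x^2y^2 - 294xy^2 - 336x^2y^2 - 336xy^3 - 196y^2 - 224xy^2 - 224y^3 + 189x^3 + 216x^4 + 216x^3y    [distributive law]
= 3248x^2 + 2109x^3 - 289x^2y + 1628x + 788xy + 224 + 284y - 1446xy^2 - 164y^2 - 1248x^3y - 1800x^2y^2 - 336xy^3 - 224y^3 + 216x^4    [combine like terms]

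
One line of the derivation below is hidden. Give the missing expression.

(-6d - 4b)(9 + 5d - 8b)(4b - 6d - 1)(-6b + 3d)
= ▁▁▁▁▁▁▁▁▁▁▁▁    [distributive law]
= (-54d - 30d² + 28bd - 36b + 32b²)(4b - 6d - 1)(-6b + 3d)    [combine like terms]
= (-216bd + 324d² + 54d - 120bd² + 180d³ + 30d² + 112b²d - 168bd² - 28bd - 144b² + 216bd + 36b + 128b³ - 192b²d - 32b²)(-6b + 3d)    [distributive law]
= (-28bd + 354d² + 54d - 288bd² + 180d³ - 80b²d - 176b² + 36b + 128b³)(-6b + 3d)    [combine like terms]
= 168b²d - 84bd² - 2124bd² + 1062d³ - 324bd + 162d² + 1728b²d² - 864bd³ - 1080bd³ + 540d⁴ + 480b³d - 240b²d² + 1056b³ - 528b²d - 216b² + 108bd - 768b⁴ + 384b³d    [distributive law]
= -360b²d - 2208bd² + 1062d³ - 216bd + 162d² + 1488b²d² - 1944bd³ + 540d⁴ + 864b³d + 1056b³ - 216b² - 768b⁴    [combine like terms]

Applying distributive law to the line above:

(-54d - 30d² + 48bd - 36b - 20bd + 32b²)(4b - 6d - 1)(-6b + 3d)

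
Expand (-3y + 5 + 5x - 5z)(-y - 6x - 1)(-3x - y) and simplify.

-22xy^2 - 3y^3 - 9x^2y + 41xy + 2y^2 + 105x^2 + 15x + 5y + 90x^3 - 45xyz - 5y^2z - 90x^2z - 15xz - 5yz

(-3y + 5 + 5x - 5z)(-y - 6x - 1)(-3x - y)
= (3y^2 + 18xy + 3y - 5y - 30x - 5 - 5xy - 30x^2 - 5x + 5yz + 30xz + 5z)(-3x - y)    [distributive law]
= (3y^2 + 13xy - 2y - 35x - 5 - 30x^2 + 5yz + 30xz + 5z)(-3x - y)    [combine like terms]
= -9xy^2 - 3y^3 - 39x^2y - 13xy^2 + 6xy + 2y^2 + 105x^2 + 35xy + 15x + 5y + 90x^3 + 30x^2y - 15xyz - 5y^2z - 90x^2z - 30xyz - 15xz - 5yz    [distributive law]
= -22xy^2 - 3y^3 - 9x^2y + 41xy + 2y^2 + 105x^2 + 15x + 5y + 90x^3 - 45xyz - 5y^2z - 90x^2z - 15xz - 5yz    [combine like terms]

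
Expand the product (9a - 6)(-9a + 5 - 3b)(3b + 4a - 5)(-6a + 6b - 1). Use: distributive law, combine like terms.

162a^3b - 1620a^2b^2 + 2133a^2b + 1944a^4 - 4482a^3 + 2889a^2 + 2781ab^2 - 3114ab - 285a - 486ab^3 - 1134b^2 + 1080b - 150 + 324b^3

(9a - 6)(-9a + 5 - 3b)(3b + 4a - 5)(-6a + 6b - 1)
= (-81a^2 + 45a - 27ab + 54a - 30 + 18b)(3b + 4a - 5)(-6a + 6b - 1)    [distributive law]
= (-81a^2 + 99a - 27ab - 30 + 18b)(3b + 4a - 5)(-6a + 6b - 1)    [combine like terms]
= (-243a^2b - 324a^3 + 405a^2 + 297ab + 396a^2 - 495a - 81ab^2 - 108a^2b + 135ab - 90b - 120a + 150 + 54b^2 + 72ab - 90b)(-6a + 6b - 1)    [distributive law]
= (-351a^2b - 324a^3 + 801a^2 + 504ab - 615a - 81ab^2 - 180b + 150 + 54b^2)(-6a + 6b - 1)    [combine like terms]
= 2106a^3b - 2106a^2b^2 + 351a^2b + 1944a^4 - 1944a^3b + 324a^3 - 4806a^3 + 4806a^2b - 801a^2 - 3024a^2b + 3024ab^2 - 504ab + 3690a^2 - 3690ab + 615a + 486a^2b^2 - 486ab^3 + 81ab^2 + 1080ab - 1080b^2 + 180b - 900a + 900b - 150 - 324ab^2 + 324b^3 - 54b^2    [distributive law]
= 162a^3b - 1620a^2b^2 + 2133a^2b + 1944a^4 - 4482a^3 + 2889a^2 + 2781ab^2 - 3114ab - 285a - 486ab^3 - 1134b^2 + 1080b - 150 + 324b^3    [combine like terms]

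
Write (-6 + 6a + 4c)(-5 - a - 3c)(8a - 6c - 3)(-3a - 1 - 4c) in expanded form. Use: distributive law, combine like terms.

(-6 + 6a + 4c)(-5 - a - 3c)(8a - 6c - 3)(-3a - 1 - 4c)
= (30 + 6a + 18c - 30a - 6a^2 - 18ac - 20c - 4ac - 12c^2)(8a - 6c - 3)(-3a - 1 - 4c)    [distributive law]
= (30 - 24a - 2c - 6a^2 - 22ac - 12c^2)(8a - 6c - 3)(-3a - 1 - 4c)    [combine like terms]
= (240a - 180c - 90 - 192a^2 + 144ac + 72a - 16ac + 12c^2 + 6c - 48a^3 + 36a^2c + 18a^2 - 176a^2c + 132ac^2 + 66ac - 96ac^2 + 72c^3 + 36c^2)(-3a - 1 - 4c)    [distributive law]
= (312a - 174c - 90 - 174a^2 + 194ac + 48c^2 - 48a^3 - 140a^2c + 36ac^2 + 72c^3)(-3a - 1 - 4c)    [combine like terms]
= -936a^2 - 312a - 1248ac + 522ac + 174c + 696c^2 + 270a + 90 + 360c + 522a^3 + 174a^2 + 696a^2c - 582a^2c - 194ac - 776ac^2 - 144ac^2 - 48c^2 - 192c^3 + 144a^4 + 48a^3 + 192a^3c + 420a^3c + 140a^2c + 560a^2c^2 - 108a^2c^2 - 36ac^2 - 144ac^3 - 216ac^3 - 72c^3 - 288c^4    [distributive law]
= -762a^2 - 42a - 920ac + 534c + 648c^2 + 90 + 570a^3 + 254a^2c - 956ac^2 - 264c^3 + 144a^4 + 612a^3c + 452a^2c^2 - 360ac^3 - 288c^4    [combine like terms]

-762a^2 - 42a - 920ac + 534c + 648c^2 + 90 + 570a^3 + 254a^2c - 956ac^2 - 264c^3 + 144a^4 + 612a^3c + 452a^2c^2 - 360ac^3 - 288c^4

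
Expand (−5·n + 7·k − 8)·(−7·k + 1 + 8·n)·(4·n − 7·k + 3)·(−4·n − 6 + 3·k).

−3056·k·n^3 − 9084·k·n^2 + 5264·k^2·n^2 + 10374·k^2·n − 3871·k^3·n − 7745·k·n + 2544·n^3 + 3332·n^2 + 1530·n + 640·n^4 − 3822·k^3 + 1029·k^4 + 4263·k^2 − 1542·k + 144

(−5·n + 7·k − 8)·(−7·k + 1 + 8·n)·(4·n − 7·k + 3)·(−4·n − 6 + 3·k)
= (35·k·n − 5·n − 40·n^2 − 49·k^2 + 7·k + 56·k·n + 56·k − 8 − 64·n)·(4·n − 7·k + 3)·(−4·n − 6 + 3·k)    [distributive law]
= (91·k·n − 69·n − 40·n^2 − 49·k^2 + 63·k − 8)·(4·n − 7·k + 3)·(−4·n − 6 + 3·k)    [combine like terms]
= (364·k·n^2 − 637·k^2·n + 273·k·n − 276·n^2 + 483·k·n − 207·n − 160·n^3 + 280·k·n^2 − 120·n^2 − 196·k^2·n + 343·k^3 − 147·k^2 + 252·k·n − 441·k^2 + 189·k − 32·n + 56·k − 24)·(−4·n − 6 + 3·k)    [distributive law]
= (644·k·n^2 − 833·k^2·n + 1008·k·n − 396·n^2 − 239·n − 160·n^3 + 343·k^3 − 588·k^2 + 245·k − 24)·(−4·n − 6 + 3·k)    [combine like terms]
= −2576·k·n^3 − 3864·k·n^2 + 1932·k^2·n^2 + 3332·k^2·n^2 + 4998·k^2·n − 2499·k^3·n − 4032·k·n^2 − 6048·k·n + 3024·k^2·n + 1584·n^3 + 2376·n^2 − 1188·k·n^2 + 956·n^2 + 1434·n − 717·k·n + 640·n^4 + 960·n^3 − 480·k·n^3 − 1372·k^3·n − 2058·k^3 + 1029·k^4 + 2352·k^2·n + 3528·k^2 − 1764·k^3 − 980·k·n − 1470·k + 735·k^2 + 96·n + 144 − 72·k    [distributive law]
= −3056·k·n^3 − 9084·k·n^2 + 5264·k^2·n^2 + 10374·k^2·n − 3871·k^3·n − 7745·k·n + 2544·n^3 + 3332·n^2 + 1530·n + 640·n^4 − 3822·k^3 + 1029·k^4 + 4263·k^2 − 1542·k + 144    [combine like terms]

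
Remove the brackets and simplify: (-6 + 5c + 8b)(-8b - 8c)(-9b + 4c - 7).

(-6 + 5c + 8b)(-8b - 8c)(-9b + 4c - 7)
= (48b + 48c - 40bc - 40c^2 - 64b^2 - 64bc)(-9b + 4c - 7)    [distributive law]
= (48b + 48c - 104bc - 40c^2 - 64b^2)(-9b + 4c - 7)    [combine like terms]
= -432b^2 + 192bc - 336b - 432bc + 192c^2 - 336c + 936b^2c - 416bc^2 + 728bc + 360bc^2 - 160c^3 + 280c^2 + 576b^3 - 256b^2c + 448b^2    [distributive law]
= 16b^2 + 488bc - 336b + 472c^2 - 336c + 680b^2c - 56bc^2 - 160c^3 + 576b^3    [combine like terms]

16b^2 + 488bc - 336b + 472c^2 - 336c + 680b^2c - 56bc^2 - 160c^3 + 576b^3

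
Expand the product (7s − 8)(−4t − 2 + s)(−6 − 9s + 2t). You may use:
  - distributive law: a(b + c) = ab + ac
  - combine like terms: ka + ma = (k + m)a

(7s − 8)(−4t − 2 + s)(−6 − 9s + 2t)
= (−28st − 14s + 7s^2 + 32t + 16 − 8s)(−6 − 9s + 2t)    [distributive law]
= (−28st − 22s + 7s^2 + 32t + 16)(−6 − 9s + 2t)    [combine like terms]
= 168st + 252s^2t − 56st^2 + 132s + 198s^2 − 44st − 42s^2 − 63s^3 + 14s^2t − 192t − 288st + 64t^2 − 96 − 144s + 32t    [distributive law]
= −164st + 266s^2t − 56st^2 − 12s + 156s^2 − 63s^3 − 160t + 64t^2 − 96    [combine like terms]

−164st + 266s^2t − 56st^2 − 12s + 156s^2 − 63s^3 − 160t + 64t^2 − 96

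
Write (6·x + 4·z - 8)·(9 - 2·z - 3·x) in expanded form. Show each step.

(6·x + 4·z - 8)·(9 - 2·z - 3·x)
= 54·x - 12·x·z - 18·x² + 36·z - 8·z² - 12·x·z - 72 + 16·z + 24·x    [distributive law]
= 78·x - 24·x·z - 18·x² + 52·z - 8·z² - 72    [combine like terms]

78·x - 24·x·z - 18·x² + 52·z - 8·z² - 72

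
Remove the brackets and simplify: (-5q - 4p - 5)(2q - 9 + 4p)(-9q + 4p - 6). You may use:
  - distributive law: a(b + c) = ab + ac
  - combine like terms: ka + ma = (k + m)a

90q^3 + 212pq^2 - 255q^2 + 164pq - 615q + 32p^2q + 160p^2 + 84p - 64p^3 - 270

(-5q - 4p - 5)(2q - 9 + 4p)(-9q + 4p - 6)
= (-10q^2 + 45q - 20pq - 8pq + 36p - 16p^2 - 10q + 45 - 20p)(-9q + 4p - 6)    [distributive law]
= (-10q^2 + 35q - 28pq + 16p - 16p^2 + 45)(-9q + 4p - 6)    [combine like terms]
= 90q^3 - 40pq^2 + 60q^2 - 315q^2 + 140pq - 210q + 252pq^2 - 112p^2q + 168pq - 144pq + 64p^2 - 96p + 144p^2q - 64p^3 + 96p^2 - 405q + 180p - 270    [distributive law]
= 90q^3 + 212pq^2 - 255q^2 + 164pq - 615q + 32p^2q + 160p^2 + 84p - 64p^3 - 270    [combine like terms]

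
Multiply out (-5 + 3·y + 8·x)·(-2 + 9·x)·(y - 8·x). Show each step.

(-5 + 3·y + 8·x)·(-2 + 9·x)·(y - 8·x)
= (10 - 45·x - 6·y + 27·x·y - 16·x + 72·x²)·(y - 8·x)    [distributive law]
= (10 - 61·x - 6·y + 27·x·y + 72·x²)·(y - 8·x)    [combine like terms]
= 10·y - 80·x - 61·x·y + 488·x² - 6·y² + 48·x·y + 27·x·y² - 216·x²·y + 72·x²·y - 576·x³    [distributive law]
= 10·y - 80·x - 13·x·y + 488·x² - 6·y² + 27·x·y² - 144·x²·y - 576·x³    [combine like terms]

10·y - 80·x - 13·x·y + 488·x² - 6·y² + 27·x·y² - 144·x²·y - 576·x³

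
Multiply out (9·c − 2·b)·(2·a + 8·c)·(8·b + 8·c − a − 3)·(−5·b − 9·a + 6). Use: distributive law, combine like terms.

(9·c − 2·b)·(2·a + 8·c)·(8·b + 8·c − a − 3)·(−5·b − 9·a + 6)
= (18·a·c + 72·c² − 4·a·b − 16·b·c)·(8·b + 8·c − a − 3)·(−5·b − 9·a + 6)    [distributive law]
= (144·a·b·c + 144·a·c² − 18·a²·c − 54·a·c + 576·b·c² + 576·c³ − 72·a·c² − 216·c² − 32·a·b² − 32·a·b·c + 4·a²·b + 12·a·b − 128·b²·c − 128·b·c² + 16·a·b·c + 48·b·c)·(−5·b − 9·a + 6)    [distributive law]
= (128·a·b·c + 72·a·c² − 18·a²·c − 54·a·c + 448·b·c² + 576·c³ − 216·c² − 32·a·b² + 4·a²·b + 12·a·b − 128·b²·c + 48·b·c)·(−5·b − 9·a + 6)    [combine like terms]
= −640·a·b²·c − 1152·a²·b·c + 768·a·b·c − 360·a·b·c² − 648·a²·c² + 432·a·c² + 90·a²·b·c + 162·a³·c − 108·a²·c + 270·a·b·c + 486·a²·c − 324·a·c − 2240·b²·c² − 4032·a·b·c² + 2688·b·c² − 2880·b·c³ − 5184·a·c³ + 3456·c³ + 1080·b·c² + 1944·a·c² − 1296·c² + 160·a·b³ + 288·a²·b² − 192·a·b² − 20·a²·b² − 36·a³·b + 24·a²·b − 60·a·b² − 108·a²·b + 72·a·b + 640·b³·c + 1152·a·b²·c − 768·b²·c − 240·b²·c − 432·a·b·c + 288·b·c    [distributive law]
= 512·a·b²·c − 1062·a²·b·c + 606·a·b·c − 4392·a·b·c² − 648·a²·c² + 2376·a·c² + 162·a³·c + 378·a²·c − 324·a·c − 2240·b²·c² + 3768·b·c² − 2880·b·c³ − 5184·a·c³ + 3456·c³ − 1296·c² + 160·a·b³ + 268·a²·b² − 252·a·b² − 36·a³·b − 84·a²·b + 72·a·b + 640·b³·c − 1008·b²·c + 288·b·c    [combine like terms]

512·a·b²·c − 1062·a²·b·c + 606·a·b·c − 4392·a·b·c² − 648·a²·c² + 2376·a·c² + 162·a³·c + 378·a²·c − 324·a·c − 2240·b²·c² + 3768·b·c² − 2880·b·c³ − 5184·a·c³ + 3456·c³ − 1296·c² + 160·a·b³ + 268·a²·b² − 252·a·b² − 36·a³·b − 84·a²·b + 72·a·b + 640·b³·c − 1008·b²·c + 288·b·c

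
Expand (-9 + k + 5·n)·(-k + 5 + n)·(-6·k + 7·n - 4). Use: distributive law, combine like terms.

(-9 + k + 5·n)·(-k + 5 + n)·(-6·k + 7·n - 4)
= (9·k - 45 - 9·n - k² + 5·k + k·n - 5·k·n + 25·n + 5·n²)·(-6·k + 7·n - 4)    [distributive law]
= (14·k - 45 + 16·n - k² - 4·k·n + 5·n²)·(-6·k + 7·n - 4)    [combine like terms]
= -84·k² + 98·k·n - 56·k + 270·k - 315·n + 180 - 96·k·n + 112·n² - 64·n + 6·k³ - 7·k²·n + 4·k² + 24·k²·n - 28·k·n² + 16·k·n - 30·k·n² + 35·n³ - 20·n²    [distributive law]
= -80·k² + 18·k·n + 214·k - 379·n + 180 + 92·n² + 6·k³ + 17·k²·n - 58·k·n² + 35·n³    [combine like terms]

-80·k² + 18·k·n + 214·k - 379·n + 180 + 92·n² + 6·k³ + 17·k²·n - 58·k·n² + 35·n³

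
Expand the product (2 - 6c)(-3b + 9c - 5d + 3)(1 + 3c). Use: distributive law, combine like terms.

(2 - 6c)(-3b + 9c - 5d + 3)(1 + 3c)
= (-6b + 18c - 10d + 6 + 18bc - 54c² + 30cd - 18c)(1 + 3c)    [distributive law]
= (-6b - 10d + 6 + 18bc - 54c² + 30cd)(1 + 3c)    [combine like terms]
= -6b - 18bc - 10d - 30cd + 6 + 18c + 18bc + 54bc² - 54c² - 162c³ + 30cd + 90c²d    [distributive law]
= -6b - 10d + 6 + 18c + 54bc² - 54c² - 162c³ + 90c²d    [combine like terms]

-6b - 10d + 6 + 18c + 54bc² - 54c² - 162c³ + 90c²d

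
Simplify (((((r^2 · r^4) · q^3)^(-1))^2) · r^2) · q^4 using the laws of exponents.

q^(-2)r^(-10)

(((((r^2 · r^4) · q^3)^(-1))^2) · r^2) · q^4
= ((((r^2 · r^4) · q^3)^(-2)) · r^2) · q^4    [power of a power]
= ((((r^2 · r^4)^(-2)) · ((q^3)^(-2))) · r^2) · q^4    [power of a product]
= (((((r^2)^(-2)) · ((r^4)^(-2))) · ((q^3)^(-2))) · r^2) · q^4    [power of a product]
= (((r^(-4) · ((r^4)^(-2))) · ((q^3)^(-2))) · r^2) · q^4    [power of a power]
= (((r^(-4) · r^(-8)) · ((q^3)^(-2))) · r^2) · q^4    [power of a power]
= ((r^(-12) · ((q^3)^(-2))) · r^2) · q^4    [product of powers]
= ((r^(-12) · q^(-6)) · r^2) · q^4    [power of a power]
= q^(-2)r^(-10)    [product of powers]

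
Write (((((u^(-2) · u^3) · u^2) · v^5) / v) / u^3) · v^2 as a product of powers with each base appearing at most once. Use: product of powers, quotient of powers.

(((((u^(-2) · u^3) · u^2) · v^5) / v) / u^3) · v^2
= ((((u · u^2) · v^5) / v) / u^3) · v^2    [product of powers]
= (((u^3 · v^5) / v) / u^3) · v^2    [product of powers]
= v^6    [quotient of powers; product of powers]

v^6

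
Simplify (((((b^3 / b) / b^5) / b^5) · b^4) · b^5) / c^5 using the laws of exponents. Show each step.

bc^(-5)

(((((b^3 / b) / b^5) / b^5) · b^4) · b^5) / c^5
= ((((b^2 / b^5) / b^5) · b^4) · b^5) / c^5    [quotient of powers]
= (((b^(-3) / b^5) · b^4) · b^5) / c^5    [quotient of powers]
= ((b^(-8) · b^4) · b^5) / c^5    [quotient of powers]
= (b^(-4) · b^5) / c^5    [product of powers]
= b / c^5    [product of powers]
= bc^(-5)    [quotient of powers]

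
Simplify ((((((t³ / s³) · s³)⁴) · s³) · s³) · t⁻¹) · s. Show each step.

((((((t³ / s³) · s³)⁴) · s³) · s³) · t⁻¹) · s
= ((((((t³ / s³)⁴) · ((s³)⁴)) · s³) · s³) · t⁻¹) · s    [power of a product]
= (((((((t³)⁴) / ((s³)⁴)) · ((s³)⁴)) · s³) · s³) · t⁻¹) · s    [power of a quotient]
= (((((t¹² / ((s³)⁴)) · ((s³)⁴)) · s³) · s³) · t⁻¹) · s    [power of a power]
= (((((t¹² / s¹²) · ((s³)⁴)) · s³) · s³) · t⁻¹) · s    [power of a power]
= (((((t¹² / s¹²) · s¹²) · s³) · s³) · t⁻¹) · s    [power of a power]
= s⁷t¹¹    [quotient of powers; product of powers]

s⁷t¹¹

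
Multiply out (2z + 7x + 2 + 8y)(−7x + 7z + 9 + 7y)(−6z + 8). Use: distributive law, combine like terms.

−210xz^2 − 14xz − 84z^3 − 80z^2 + 148z − 420yz^2 + 44yz + 294x^2z − 392x^2 + 392x + 42xyz − 56xy + 144 + 688y − 336y^2z + 448y^2

(2z + 7x + 2 + 8y)(−7x + 7z + 9 + 7y)(−6z + 8)
= (−14xz + 14z^2 + 18z + 14yz − 49x^2 + 49xz + 63x + 49xy − 14x + 14z + 18 + 14y − 56xy + 56yz + 72y + 56y^2)(−6z + 8)    [distributive law]
= (35xz + 14z^2 + 32z + 70yz − 49x^2 + 49x − 7xy + 18 + 86y + 56y^2)(−6z + 8)    [combine like terms]
= −210xz^2 + 280xz − 84z^3 + 112z^2 − 192z^2 + 256z − 420yz^2 + 560yz + 294x^2z − 392x^2 − 294xz + 392x + 42xyz − 56xy − 108z + 144 − 516yz + 688y − 336y^2z + 448y^2    [distributive law]
= −210xz^2 − 14xz − 84z^3 − 80z^2 + 148z − 420yz^2 + 44yz + 294x^2z − 392x^2 + 392x + 42xyz − 56xy + 144 + 688y − 336y^2z + 448y^2    [combine like terms]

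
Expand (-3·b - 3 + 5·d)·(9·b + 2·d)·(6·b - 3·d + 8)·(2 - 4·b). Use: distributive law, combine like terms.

1188·b^3 + 648·b^4 - 798·b^2·d - 1260·b^3·d + 108·b^2 - 506·b·d^2 + 228·b^2·d^2 + 906·b·d - 432·b + 196·d^2 - 96·d - 60·d^3 + 120·b·d^3

(-3·b - 3 + 5·d)·(9·b + 2·d)·(6·b - 3·d + 8)·(2 - 4·b)
= (-27·b^2 - 6·b·d - 27·b - 6·d + 45·b·d + 10·d^2)·(6·b - 3·d + 8)·(2 - 4·b)    [distributive law]
= (-27·b^2 + 39·b·d - 27·b - 6·d + 10·d^2)·(6·b - 3·d + 8)·(2 - 4·b)    [combine like terms]
= (-162·b^3 + 81·b^2·d - 216·b^2 + 234·b^2·d - 117·b·d^2 + 312·b·d - 162·b^2 + 81·b·d - 216·b - 36·b·d + 18·d^2 - 48·d + 60·b·d^2 - 30·d^3 + 80·d^2)·(2 - 4·b)    [distributive law]
= (-162·b^3 + 315·b^2·d - 378·b^2 - 57·b·d^2 + 357·b·d - 216·b + 98·d^2 - 48·d - 30·d^3)·(2 - 4·b)    [combine like terms]
= -324·b^3 + 648·b^4 + 630·b^2·d - 1260·b^3·d - 756·b^2 + 1512·b^3 - 114·b·d^2 + 228·b^2·d^2 + 714·b·d - 1428·b^2·d - 432·b + 864·b^2 + 196·d^2 - 392·b·d^2 - 96·d + 192·b·d - 60·d^3 + 120·b·d^3    [distributive law]
= 1188·b^3 + 648·b^4 - 798·b^2·d - 1260·b^3·d + 108·b^2 - 506·b·d^2 + 228·b^2·d^2 + 906·b·d - 432·b + 196·d^2 - 96·d - 60·d^3 + 120·b·d^3    [combine like terms]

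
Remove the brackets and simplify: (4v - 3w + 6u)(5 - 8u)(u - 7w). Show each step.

(4v - 3w + 6u)(5 - 8u)(u - 7w)
= (20v - 32uv - 15w + 24uw + 30u - 48u^2)(u - 7w)    [distributive law]
= 20uv - 140vw - 32u^2v + 224uvw - 15uw + 105w^2 + 24u^2w - 168uw^2 + 30u^2 - 210uw - 48u^3 + 336u^2w    [distributive law]
= 20uv - 140vw - 32u^2v + 224uvw - 225uw + 105w^2 + 360u^2w - 168uw^2 + 30u^2 - 48u^3    [combine like terms]

20uv - 140vw - 32u^2v + 224uvw - 225uw + 105w^2 + 360u^2w - 168uw^2 + 30u^2 - 48u^3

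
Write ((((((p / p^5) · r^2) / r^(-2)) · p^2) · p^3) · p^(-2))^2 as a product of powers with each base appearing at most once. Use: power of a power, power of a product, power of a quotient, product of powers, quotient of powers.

((((((p / p^5) · r^2) / r^(-2)) · p^2) · p^3) · p^(-2))^2
= ((((((p / p^5) · r^2) / r^(-2)) · p^2) · p^3)^2) · ((p^(-2))^2)    [power of a product]
= ((((((p / p^5) · r^2) / r^(-2)) · p^2)^2) · ((p^3)^2)) · ((p^(-2))^2)    [power of a product]
= ((((((p / p^5) · r^2) / r^(-2))^2) · ((p^2)^2)) · ((p^3)^2)) · ((p^(-2))^2)    [power of a product]
= ((((((p / p^5) · r^2)^2) / ((r^(-2))^2)) · ((p^2)^2)) · ((p^3)^2)) · ((p^(-2))^2)    [power of a quotient]
= ((((((p / p^5)^2) · ((r^2)^2)) / ((r^(-2))^2)) · ((p^2)^2)) · ((p^3)^2)) · ((p^(-2))^2)    [power of a product]
= ((((((p^2) / ((p^5)^2)) · ((r^2)^2)) / ((r^(-2))^2)) · ((p^2)^2)) · ((p^3)^2)) · ((p^(-2))^2)    [power of a quotient]
= (((((p^2 / p^10) · ((r^2)^2)) / ((r^(-2))^2)) · ((p^2)^2)) · ((p^3)^2)) · ((p^(-2))^2)    [power of a power]
= ((((p^(-8) · ((r^2)^2)) / ((r^(-2))^2)) · ((p^2)^2)) · ((p^3)^2)) · ((p^(-2))^2)    [quotient of powers]
= ((((p^(-8) · r^4) / ((r^(-2))^2)) · ((p^2)^2)) · ((p^3)^2)) · ((p^(-2))^2)    [power of a power]
= ((((p^(-8) · r^4) / r^(-4)) · ((p^2)^2)) · ((p^3)^2)) · ((p^(-2))^2)    [power of a power]
= ((((p^(-8) · r^4) / r^(-4)) · p^4) · ((p^3)^2)) · ((p^(-2))^2)    [power of a power]
= ((((p^(-8) · r^4) / r^(-4)) · p^4) · p^6) · ((p^(-2))^2)    [power of a power]
= ((((p^(-8) · r^4) / r^(-4)) · p^4) · p^6) · p^(-4)    [power of a power]
= p^(-2)r^8    [quotient of powers; product of powers]

p^(-2)r^8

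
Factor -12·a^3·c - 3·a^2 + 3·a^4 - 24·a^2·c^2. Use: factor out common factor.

-12·a^3·c - 3·a^2 + 3·a^4 - 24·a^2·c^2
= 3(-4·a^3·c - a^2 + a^4 - 8·a^2·c^2)    [factor out 3]
= 3·a^2(-4·a·c - 1 + a^2 - 8·c^2)    [factor out a^2]

3·a^2(-4·a·c - 1 + a^2 - 8·c^2)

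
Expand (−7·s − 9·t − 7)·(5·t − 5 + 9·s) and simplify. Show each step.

−116·s·t − 28·s − 63·s² − 45·t² + 10·t + 35

(−7·s − 9·t − 7)·(5·t − 5 + 9·s)
= −35·s·t + 35·s − 63·s² − 45·t² + 45·t − 81·s·t − 35·t + 35 − 63·s    [distributive law]
= −116·s·t − 28·s − 63·s² − 45·t² + 10·t + 35    [combine like terms]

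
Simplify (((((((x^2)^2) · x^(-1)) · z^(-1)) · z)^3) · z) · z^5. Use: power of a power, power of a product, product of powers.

x^9·z^6

(((((((x^2)^2) · x^(-1)) · z^(-1)) · z)^3) · z) · z^5
= (((((((x^2)^2) · x^(-1)) · z^(-1))^3) · (z^3)) · z) · z^5    [power of a product]
= (((((((x^2)^2) · x^(-1))^3) · ((z^(-1))^3)) · (z^3)) · z) · z^5    [power of a product]
= (((((((x^2)^2)^3) · ((x^(-1))^3)) · ((z^(-1))^3)) · (z^3)) · z) · z^5    [power of a product]
= ((((((x^2)^6) · ((x^(-1))^3)) · ((z^(-1))^3)) · (z^3)) · z) · z^5    [power of a power]
= ((((x^12 · ((x^(-1))^3)) · ((z^(-1))^3)) · (z^3)) · z) · z^5    [power of a power]
= ((((x^12 · x^(-3)) · ((z^(-1))^3)) · (z^3)) · z) · z^5    [power of a power]
= (((x^9 · ((z^(-1))^3)) · (z^3)) · z) · z^5    [product of powers]
= (((x^9 · z^(-3)) · (z^3)) · z) · z^5    [power of a power]
= x^9·z^6    [product of powers]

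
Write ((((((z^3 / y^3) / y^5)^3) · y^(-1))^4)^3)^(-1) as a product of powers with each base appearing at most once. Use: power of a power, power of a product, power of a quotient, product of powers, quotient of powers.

((((((z^3 / y^3) / y^5)^3) · y^(-1))^4)^3)^(-1)
= (((((z^3 / y^3) / y^5)^3) · y^(-1))^4)^(-3)    [power of a power]
= ((((z^3 / y^3) / y^5)^3) · y^(-1))^(-12)    [power of a power]
= ((((z^3 / y^3) / y^5)^3)^(-12)) · ((y^(-1))^(-12))    [power of a product]
= (((z^3 / y^3) / y^5)^(-36)) · ((y^(-1))^(-12))    [power of a power]
= (((z^3 / y^3)^(-36)) / ((y^5)^(-36))) · ((y^(-1))^(-12))    [power of a quotient]
= ((((z^3)^(-36)) / ((y^3)^(-36))) / ((y^5)^(-36))) · ((y^(-1))^(-12))    [power of a quotient]
= ((z^(-108) / ((y^3)^(-36))) / ((y^5)^(-36))) · ((y^(-1))^(-12))    [power of a power]
= ((z^(-108) / y^(-108)) / ((y^5)^(-36))) · ((y^(-1))^(-12))    [power of a power]
= ((z^(-108) / y^(-108)) / y^(-180)) · ((y^(-1))^(-12))    [power of a power]
= ((z^(-108) / y^(-108)) / y^(-180)) · y^12    [power of a power]
= y^300z^(-108)    [quotient of powers; product of powers]

y^300z^(-108)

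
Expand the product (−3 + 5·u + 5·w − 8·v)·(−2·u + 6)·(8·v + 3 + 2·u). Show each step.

240·u·v + 72·u + 42·u² − 288·v − 54 − 48·u²·v − 20·u³ − 80·u·v·w + 30·u·w − 20·u²·w + 240·v·w + 90·w + 128·u·v² − 384·v²

(−3 + 5·u + 5·w − 8·v)·(−2·u + 6)·(8·v + 3 + 2·u)
= (6·u − 18 − 10·u² + 30·u − 10·u·w + 30·w + 16·u·v − 48·v)·(8·v + 3 + 2·u)    [distributive law]
= (36·u − 18 − 10·u² − 10·u·w + 30·w + 16·u·v − 48·v)·(8·v + 3 + 2·u)    [combine like terms]
= 288·u·v + 108·u + 72·u² − 144·v − 54 − 36·u − 80·u²·v − 30·u² − 20·u³ − 80·u·v·w − 30·u·w − 20·u²·w + 240·v·w + 90·w + 60·u·w + 128·u·v² + 48·u·v + 32·u²·v − 384·v² − 144·v − 96·u·v    [distributive law]
= 240·u·v + 72·u + 42·u² − 288·v − 54 − 48·u²·v − 20·u³ − 80·u·v·w + 30·u·w − 20·u²·w + 240·v·w + 90·w + 128·u·v² − 384·v²    [combine like terms]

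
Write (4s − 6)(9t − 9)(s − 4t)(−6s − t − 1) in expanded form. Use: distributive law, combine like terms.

(4s − 6)(9t − 9)(s − 4t)(−6s − t − 1)
= (36st − 36s − 54t + 54)(s − 4t)(−6s − t − 1)    [distributive law]
= (36s²t − 144st² − 36s² + 144st − 54st + 216t² + 54s − 216t)(−6s − t − 1)    [distributive law]
= (36s²t − 144st² − 36s² + 90st + 216t² + 54s − 216t)(−6s − t − 1)    [combine like terms]
= −216s³t − 36s²t² − 36s²t + 864s²t² + 144st³ + 144st² + 216s³ + 36s²t + 36s² − 540s²t − 90st² − 90st − 1296st² − 216t³ − 216t² − 324s² − 54st − 54s + 1296st + 216t² + 216t    [distributive law]
= −216s³t + 828s²t² − 540s²t + 144st³ − 1242st² + 216s³ − 288s² + 1152st − 216t³ − 54s + 216t    [combine like terms]

−216s³t + 828s²t² − 540s²t + 144st³ − 1242st² + 216s³ − 288s² + 1152st − 216t³ − 54s + 216t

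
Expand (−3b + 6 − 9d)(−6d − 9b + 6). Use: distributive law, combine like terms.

(−3b + 6 − 9d)(−6d − 9b + 6)
= 18bd + 27b² − 18b − 36d − 54b + 36 + 54d² + 81bd − 54d    [distributive law]
= 99bd + 27b² − 72b − 90d + 36 + 54d²    [combine like terms]

99bd + 27b² − 72b − 90d + 36 + 54d²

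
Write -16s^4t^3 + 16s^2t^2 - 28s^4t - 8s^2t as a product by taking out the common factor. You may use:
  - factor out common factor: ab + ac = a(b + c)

4s^2t(-4s^2t^2 + 4t - 7s^2 - 2)

-16s^4t^3 + 16s^2t^2 - 28s^4t - 8s^2t
= 4(-4s^4t^3 + 4s^2t^2 - 7s^4t - 2s^2t)    [factor out 4]
= 4s^2t(-4s^2t^2 + 4t - 7s^2 - 2)    [factor out s^2t]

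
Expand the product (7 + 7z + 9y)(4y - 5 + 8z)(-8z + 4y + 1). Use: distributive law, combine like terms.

320yz - 32y^2 - 157y + 301z - 35 - 112z^2 - 576yz^2 + 112y^2z - 448z^3 + 144y^3

(7 + 7z + 9y)(4y - 5 + 8z)(-8z + 4y + 1)
= (28y - 35 + 56z + 28yz - 35z + 56z^2 + 36y^2 - 45y + 72yz)(-8z + 4y + 1)    [distributive law]
= (-17y - 35 + 21z + 100yz + 56z^2 + 36y^2)(-8z + 4y + 1)    [combine like terms]
= 136yz - 68y^2 - 17y + 280z - 140y - 35 - 168z^2 + 84yz + 21z - 800yz^2 + 400y^2z + 100yz - 448z^3 + 224yz^2 + 56z^2 - 288y^2z + 144y^3 + 36y^2    [distributive law]
= 320yz - 32y^2 - 157y + 301z - 35 - 112z^2 - 576yz^2 + 112y^2z - 448z^3 + 144y^3    [combine like terms]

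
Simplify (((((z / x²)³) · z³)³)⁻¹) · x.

(((((z / x²)³) · z³)³)⁻¹) · x
= ((((z / x²)³) · z³)⁻³) · x    [power of a power]
= ((((z / x²)³)⁻³) · ((z³)⁻³)) · x    [power of a product]
= (((z / x²)⁻⁹) · ((z³)⁻³)) · x    [power of a power]
= (((z⁻⁹) / ((x²)⁻⁹)) · ((z³)⁻³)) · x    [power of a quotient]
= ((z⁻⁹ / x⁻¹⁸) · ((z³)⁻³)) · x    [power of a power]
= ((z⁻⁹ / x⁻¹⁸) · z⁻⁹) · x    [power of a power]
= x¹⁹z⁻¹⁸    [quotient of powers; product of powers]

x¹⁹z⁻¹⁸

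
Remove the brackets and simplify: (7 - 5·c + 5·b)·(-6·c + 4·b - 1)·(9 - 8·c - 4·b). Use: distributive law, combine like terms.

-277·c + 566·c² - 486·b·c + 235·b + 88·b² - 63 - 240·c³ + 280·b·c² + 40·b²·c - 80·b³

(7 - 5·c + 5·b)·(-6·c + 4·b - 1)·(9 - 8·c - 4·b)
= (-42·c + 28·b - 7 + 30·c² - 20·b·c + 5·c - 30·b·c + 20·b² - 5·b)·(9 - 8·c - 4·b)    [distributive law]
= (-37·c + 23·b - 7 + 30·c² - 50·b·c + 20·b²)·(9 - 8·c - 4·b)    [combine like terms]
= -333·c + 296·c² + 148·b·c + 207·b - 184·b·c - 92·b² - 63 + 56·c + 28·b + 270·c² - 240·c³ - 120·b·c² - 450·b·c + 400·b·c² + 200·b²·c + 180·b² - 160·b²·c - 80·b³    [distributive law]
= -277·c + 566·c² - 486·b·c + 235·b + 88·b² - 63 - 240·c³ + 280·b·c² + 40·b²·c - 80·b³    [combine like terms]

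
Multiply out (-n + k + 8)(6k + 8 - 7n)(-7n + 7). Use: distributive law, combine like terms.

91kn^2 - 483kn + 497n^2 - 896n - 49n^3 - 42k^2n + 42k^2 + 392k + 448

(-n + k + 8)(6k + 8 - 7n)(-7n + 7)
= (-6kn - 8n + 7n^2 + 6k^2 + 8k - 7kn + 48k + 64 - 56n)(-7n + 7)    [distributive law]
= (-13kn - 64n + 7n^2 + 6k^2 + 56k + 64)(-7n + 7)    [combine like terms]
= 91kn^2 - 91kn + 448n^2 - 448n - 49n^3 + 49n^2 - 42k^2n + 42k^2 - 392kn + 392k - 448n + 448    [distributive law]
= 91kn^2 - 483kn + 497n^2 - 896n - 49n^3 - 42k^2n + 42k^2 + 392k + 448    [combine like terms]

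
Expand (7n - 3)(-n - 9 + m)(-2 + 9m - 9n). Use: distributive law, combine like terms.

554n^2 - 126mn^2 + 63n^3 - 123n - 527mn + 63m^2n - 54 + 249m - 27m^2

(7n - 3)(-n - 9 + m)(-2 + 9m - 9n)
= (-7n^2 - 63n + 7mn + 3n + 27 - 3m)(-2 + 9m - 9n)    [distributive law]
= (-7n^2 - 60n + 7mn + 27 - 3m)(-2 + 9m - 9n)    [combine like terms]
= 14n^2 - 63mn^2 + 63n^3 + 120n - 540mn + 540n^2 - 14mn + 63m^2n - 63mn^2 - 54 + 243m - 243n + 6m - 27m^2 + 27mn    [distributive law]
= 554n^2 - 126mn^2 + 63n^3 - 123n - 527mn + 63m^2n - 54 + 249m - 27m^2    [combine like terms]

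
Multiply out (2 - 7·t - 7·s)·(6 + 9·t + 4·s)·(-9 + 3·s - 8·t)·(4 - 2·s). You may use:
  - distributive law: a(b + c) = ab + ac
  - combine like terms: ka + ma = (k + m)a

-432 + 1584·s - 84·s^2 + 480·t + 3836·s·t - 2234·s^2·t + 3036·t^2 + 638·s·t^2 - 636·s^3 - 1078·s^2·t^2 + 2016·t^3 - 1008·s·t^3 + 98·s^3·t + 168·s^4

(2 - 7·t - 7·s)·(6 + 9·t + 4·s)·(-9 + 3·s - 8·t)·(4 - 2·s)
= (12 + 18·t + 8·s - 42·t - 63·t^2 - 28·s·t - 42·s - 63·s·t - 28·s^2)·(-9 + 3·s - 8·t)·(4 - 2·s)    [distributive law]
= (12 - 24·t - 34·s - 63·t^2 - 91·s·t - 28·s^2)·(-9 + 3·s - 8·t)·(4 - 2·s)    [combine like terms]
= (-108 + 36·s - 96·t + 216·t - 72·s·t + 192·t^2 + 306·s - 102·s^2 + 272·s·t + 567·t^2 - 189·s·t^2 + 504·t^3 + 819·s·t - 273·s^2·t + 728·s·t^2 + 252·s^2 - 84·s^3 + 224·s^2·t)·(4 - 2·s)    [distributive law]
= (-108 + 342·s + 120·t + 1019·s·t + 759·t^2 + 150·s^2 + 539·s·t^2 + 504·t^3 - 49·s^2·t - 84·s^3)·(4 - 2·s)    [combine like terms]
= -432 + 216·s + 1368·s - 684·s^2 + 480·t - 240·s·t + 4076·s·t - 2038·s^2·t + 3036·t^2 - 1518·s·t^2 + 600·s^2 - 300·s^3 + 2156·s·t^2 - 1078·s^2·t^2 + 2016·t^3 - 1008·s·t^3 - 196·s^2·t + 98·s^3·t - 336·s^3 + 168·s^4    [distributive law]
= -432 + 1584·s - 84·s^2 + 480·t + 3836·s·t - 2234·s^2·t + 3036·t^2 + 638·s·t^2 - 636·s^3 - 1078·s^2·t^2 + 2016·t^3 - 1008·s·t^3 + 98·s^3·t + 168·s^4    [combine like terms]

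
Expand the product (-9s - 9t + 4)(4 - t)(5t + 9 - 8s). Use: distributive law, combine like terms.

221st - 452s + 288s^2 - 27st^2 - 72s^2t - 119t^2 - 280t + 45t^3 + 144

(-9s - 9t + 4)(4 - t)(5t + 9 - 8s)
= (-36s + 9st - 36t + 9t^2 + 16 - 4t)(5t + 9 - 8s)    [distributive law]
= (-36s + 9st - 40t + 9t^2 + 16)(5t + 9 - 8s)    [combine like terms]
= -180st - 324s + 288s^2 + 45st^2 + 81st - 72s^2t - 200t^2 - 360t + 320st + 45t^3 + 81t^2 - 72st^2 + 80t + 144 - 128s    [distributive law]
= 221st - 452s + 288s^2 - 27st^2 - 72s^2t - 119t^2 - 280t + 45t^3 + 144    [combine like terms]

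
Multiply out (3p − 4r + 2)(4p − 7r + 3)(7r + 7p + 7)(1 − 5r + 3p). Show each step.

−2156p²r + 686p²r² − 945p³r + 693p³ + 252p⁴ + 686p² + 1589pr² + 903pr³ − 1547pr + 287p + 126r³ − 980r⁴ + 714r² − 350r + 42

(3p − 4r + 2)(4p − 7r + 3)(7r + 7p + 7)(1 − 5r + 3p)
= (12p² − 21pr + 9p − 16pr + 28r² − 12r + 8p − 14r + 6)(7r + 7p + 7)(1 − 5r + 3p)    [distributive law]
= (12p² − 37pr + 17p + 28r² − 26r + 6)(7r + 7p + 7)(1 − 5r + 3p)    [combine like terms]
= (84p²r + 84p³ + 84p² − 259pr² − 259p²r − 259pr + 119pr + 119p² + 119p + 196r³ + 196pr² + 196r² − 182r² − 182pr − 182r + 42r + 42p + 42)(1 − 5r + 3p)    [distributive law]
= (−175p²r + 84p³ + 203p² − 63pr² − 322pr + 161p + 196r³ + 14r² − 140r + 42)(1 − 5r + 3p)    [combine like terms]
= −175p²r + 875p²r² − 525p³r + 84p³ − 420p³r + 252p⁴ + 203p² − 1015p²r + 609p³ − 63pr² + 315pr³ − 189p²r² − 322pr + 1610pr² − 966p²r + 161p − 805pr + 483p² + 196r³ − 980r⁴ + 588pr³ + 14r² − 70r³ + 42pr² − 140r + 700r² − 420pr + 42 − 210r + 126p    [distributive law]
= −2156p²r + 686p²r² − 945p³r + 693p³ + 252p⁴ + 686p² + 1589pr² + 903pr³ − 1547pr + 287p + 126r³ − 980r⁴ + 714r² − 350r + 42    [combine like terms]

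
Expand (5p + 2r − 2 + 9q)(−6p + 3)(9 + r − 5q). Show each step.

−270p^2 − 30p^2r + 150p^2q + 243p − 81pr − 621pq − 12pr^2 + 6pqr + 48r + 6r^2 − 3qr − 54 + 273q + 270pq^2 − 135q^2

(5p + 2r − 2 + 9q)(−6p + 3)(9 + r − 5q)
= (−30p^2 + 15p − 12pr + 6r + 12p − 6 − 54pq + 27q)(9 + r − 5q)    [distributive law]
= (−30p^2 + 27p − 12pr + 6r − 6 − 54pq + 27q)(9 + r − 5q)    [combine like terms]
= −270p^2 − 30p^2r + 150p^2q + 243p + 27pr − 135pq − 108pr − 12pr^2 + 60pqr + 54r + 6r^2 − 30qr − 54 − 6r + 30q − 486pq − 54pqr + 270pq^2 + 243q + 27qr − 135q^2    [distributive law]
= −270p^2 − 30p^2r + 150p^2q + 243p − 81pr − 621pq − 12pr^2 + 6pqr + 48r + 6r^2 − 3qr − 54 + 273q + 270pq^2 − 135q^2    [combine like terms]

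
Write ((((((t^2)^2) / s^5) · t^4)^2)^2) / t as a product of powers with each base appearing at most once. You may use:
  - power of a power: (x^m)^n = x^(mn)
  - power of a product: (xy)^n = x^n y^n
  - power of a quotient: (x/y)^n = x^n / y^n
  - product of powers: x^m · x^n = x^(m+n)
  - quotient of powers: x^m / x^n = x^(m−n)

((((((t^2)^2) / s^5) · t^4)^2)^2) / t
= (((((t^2)^2) / s^5) · t^4)^4) / t    [power of a power]
= (((((t^2)^2) / s^5)^4) · ((t^4)^4)) / t    [power of a product]
= (((((t^2)^2)^4) / ((s^5)^4)) · ((t^4)^4)) / t    [power of a quotient]
= ((((t^2)^8) / ((s^5)^4)) · ((t^4)^4)) / t    [power of a power]
= ((t^16 / ((s^5)^4)) · ((t^4)^4)) / t    [power of a power]
= ((t^16 / s^20) · ((t^4)^4)) / t    [power of a power]
= ((t^16 / s^20) · t^16) / t    [power of a power]
= s^(-20)t^31    [quotient of powers; product of powers]

s^(-20)t^31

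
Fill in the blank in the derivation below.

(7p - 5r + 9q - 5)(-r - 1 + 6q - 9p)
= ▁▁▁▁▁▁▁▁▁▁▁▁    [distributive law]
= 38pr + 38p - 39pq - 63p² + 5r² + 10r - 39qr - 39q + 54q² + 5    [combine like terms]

Applying distributive law to the line above:

-7pr - 7p + 42pq - 63p² + 5r² + 5r - 30qr + 45pr - 9qr - 9q + 54q² - 81pq + 5r + 5 - 30q + 45p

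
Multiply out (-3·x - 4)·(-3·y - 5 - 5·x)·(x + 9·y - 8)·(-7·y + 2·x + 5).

(-3·x - 4)·(-3·y - 5 - 5·x)·(x + 9·y - 8)·(-7·y + 2·x + 5)
= (9·x·y + 15·x + 15·x² + 12·y + 20 + 20·x)·(x + 9·y - 8)·(-7·y + 2·x + 5)    [distributive law]
= (9·x·y + 35·x + 15·x² + 12·y + 20)·(x + 9·y - 8)·(-7·y + 2·x + 5)    [combine like terms]
= (9·x²·y + 81·x·y² - 72·x·y + 35·x² + 315·x·y - 280·x + 15·x³ + 135·x²·y - 120·x² + 12·x·y + 108·y² - 96·y + 20·x + 180·y - 160)·(-7·y + 2·x + 5)    [distributive law]
= (144·x²·y + 81·x·y² + 255·x·y - 85·x² - 260·x + 15·x³ + 108·y² + 84·y - 160)·(-7·y + 2·x + 5)    [combine like terms]
= -1008·x²·y² + 288·x³·y + 720·x²·y - 567·x·y³ + 162·x²·y² + 405·x·y² - 1785·x·y² + 510·x²·y + 1275·x·y + 595·x²·y - 170·x³ - 425·x² + 1820·x·y - 520·x² - 1300·x - 105·x³·y + 30·x⁴ + 75·x³ - 756·y³ + 216·x·y² + 540·y² - 588·y² + 168·x·y + 420·y + 1120·y - 320·x - 800    [distributive law]
= -846·x²·y² + 183·x³·y + 1825·x²·y - 567·x·y³ - 1164·x·y² + 3263·x·y - 95·x³ - 945·x² - 1620·x + 30·x⁴ - 756·y³ - 48·y² + 1540·y - 800    [combine like terms]

-846·x²·y² + 183·x³·y + 1825·x²·y - 567·x·y³ - 1164·x·y² + 3263·x·y - 95·x³ - 945·x² - 1620·x + 30·x⁴ - 756·y³ - 48·y² + 1540·y - 800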